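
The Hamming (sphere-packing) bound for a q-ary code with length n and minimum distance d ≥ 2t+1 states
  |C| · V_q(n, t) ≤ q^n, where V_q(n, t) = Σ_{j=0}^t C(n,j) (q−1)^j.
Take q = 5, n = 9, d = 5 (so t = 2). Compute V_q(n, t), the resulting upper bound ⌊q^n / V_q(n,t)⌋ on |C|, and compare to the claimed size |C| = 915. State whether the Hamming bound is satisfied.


V_q(n, t) = 613, q^n = 1953125, Hamming bound = 3186, |C| = 915 ≤ bound (satisfied).

Step 1: Compute V_q(n, t) = Σ_{j=0}^2 C(n, j) (q−1)^j.
  j = 0: C(9,0)·(4)^0 = 1·1 = 1.
  j = 1: C(9,1)·(4)^1 = 9·4 = 36.
  j = 2: C(9,2)·(4)^2 = 36·16 = 576.
  V_q(n, t) = 1 + 36 + 576 = 613.
Step 2: q^n = 5^9 = 1953125.
Step 3: Hamming bound ⌊q^n / V_q(n,t)⌋ = ⌊1953125/613⌋ = 3186.
Step 4: Compare |C| = 915 to 3186: satisfied.
The claimed |C| lies below the Hamming bound.


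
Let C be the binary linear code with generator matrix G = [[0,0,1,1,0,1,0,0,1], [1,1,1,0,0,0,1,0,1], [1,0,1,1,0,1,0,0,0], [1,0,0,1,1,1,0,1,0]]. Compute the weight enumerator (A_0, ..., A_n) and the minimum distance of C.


Weight distribution: A_0 = 1, A_2 = 1, A_3 = 2, A_4 = 3, A_5 = 6, A_6 = 1, A_8 = 2. Minimum distance d = 2.

Enumerate all 2^4 = 16 messages m ∈ F_2^4.
For each, compute codeword c = mG in F_2^9, then tally its weight.
  m = 0000 → c = 000000000, weight = 0.
  m = 1000 → c = 001101001, weight = 4.
  m = 0100 → c = 111000101, weight = 5.
  m = 1100 → c = 110101100, weight = 5.
  m = 0010 → c = 101101000, weight = 4.
  m = 1010 → c = 100000001, weight = 2.
  m = 0110 → c = 010101101, weight = 5.
  m = 1110 → c = 011000100, weight = 3.
  m = 0001 → c = 100111010, weight = 5.
  m = 1001 → c = 101010011, weight = 5.
  m = 0101 → c = 011111111, weight = 8.
  m = 1101 → c = 010010110, weight = 4.
  m = 0011 → c = 001010010, weight = 3.
  m = 1011 → c = 000111011, weight = 5.
  m = 0111 → c = 110010111, weight = 6.
  m = 1111 → c = 111111110, weight = 8.
Tally weights:
  weight 0: 1 codewords.
  weight 2: 1 codewords.
  weight 3: 2 codewords.
  weight 4: 3 codewords.
  weight 5: 6 codewords.
  weight 6: 1 codewords.
  weight 8: 2 codewords.
Minimum distance d = smallest w > 0 with A_w > 0 = 2.
Sanity: Σ A_w = 16 = 2^4 = 16 ✓.


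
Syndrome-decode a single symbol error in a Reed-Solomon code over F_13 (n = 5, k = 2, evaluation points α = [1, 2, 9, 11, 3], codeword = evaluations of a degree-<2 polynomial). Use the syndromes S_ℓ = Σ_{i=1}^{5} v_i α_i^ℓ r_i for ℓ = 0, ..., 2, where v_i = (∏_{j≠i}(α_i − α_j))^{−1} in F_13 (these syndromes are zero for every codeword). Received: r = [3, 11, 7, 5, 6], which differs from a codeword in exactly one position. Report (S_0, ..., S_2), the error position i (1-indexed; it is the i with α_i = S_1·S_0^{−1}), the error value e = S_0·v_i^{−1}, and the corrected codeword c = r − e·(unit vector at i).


S = (11, 8, 7), error at position 3, error magnitude e = 5, c = [3, 11, 2, 5, 6].

Step 1: column multipliers v_i = (∏_{j≠i}(α_i − α_j))^{−1} mod 13.
  i = 1 (α = 1): (1−2)(1−9)(1−11)(1−3) = (−1)·(−8)·(−10)·(−2) = 160 ≡ 4, so v_1 = 4^{−1} = 10 (mod 13).
  i = 2 (α = 2): (2−1)(2−9)(2−11)(2−3) = 1·(−7)·(−9)·(−1) = −63 ≡ 2, so v_2 = 2^{−1} = 7 (mod 13).
  i = 3 (α = 9): (9−1)(9−2)(9−11)(9−3) = 8·7·(−2)·6 = −672 ≡ 4, so v_3 = 4^{−1} = 10 (mod 13).
  i = 4 (α = 11): (11−1)(11−2)(11−9)(11−3) = 10·9·2·8 = 1440 ≡ 10, so v_4 = 10^{−1} = 4 (mod 13).
  i = 5 (α = 3): (3−1)(3−2)(3−9)(3−11) = 2·1·(−6)·(−8) = 96 ≡ 5, so v_5 = 5^{−1} = 8 (mod 13).
  v = [10, 7, 10, 4, 8].
Step 2: syndromes of r = [3, 11, 7, 5, 6] (all sums mod 13).
  S_0 = Σ v_i r_i = 10·3 + 7·11 + 10·7 + 4·5 + 8·6 = 245 ≡ 11.
  S_1 = Σ v_i α_i r_i = 10·1·3 + 7·2·11 + 10·9·7 + 4·11·5 + 8·3·6 = 1178 ≡ 8.
  α_i^2 mod 13 = [1, 4, 3, 4, 9].
  S_2 = Σ v_i α_i^2 r_i = 10·1·3 + 7·4·11 + 10·3·7 + 4·4·5 + 8·9·6 = 1060 ≡ 7.
  S = (11, 8, 7) ≠ 0, so r is not a codeword (an error is present).
Step 3: locate the error. For a single error e at position i, S_ℓ = v_i·e·α_i^ℓ, so α_err = S_1/S_0.
  S_0^{−1} = 11^{−1} = 6 (mod 13), so α_err = 8·6 = 48 ≡ 9 = α_3. Error position i = 3.
  Consistency check: S_2/S_1 = 7·5 = 35 ≡ 9 = α_err ✓ (single-error assumption holds).
Step 4: error magnitude e = S_0/v_3 = S_0·∏_{j≠3}(α_3 − α_j) = 11·4 = 44 ≡ 5 (mod 13).
Step 5: correct position 3: c_3 = r_3 − e = 7 − 5 ≡ 2 (mod 13). Hence c = [3, 11, 2, 5, 6].
  Check: interpolating c through the α_i gives m(x) = 8 + 8·x (degree < 2) with m(α_i) = c_i for every i, so c is indeed a codeword.


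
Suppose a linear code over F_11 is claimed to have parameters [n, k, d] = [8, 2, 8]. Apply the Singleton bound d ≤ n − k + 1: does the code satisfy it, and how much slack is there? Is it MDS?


Singleton RHS = n − k + 1 = 7, slack = -1, bound violated (no such code; not MDS).

Singleton bound: d ≤ n − k + 1.
Here n = 8, k = 2, so n − k + 1 = 7.
Given d = 8, check d ≤ 7: NO.
Slack = (n − k + 1) − d = -1.
The slack is negative: d = 8 exceeds n − k + 1 = 7 by 1, so the Singleton bound is violated and no linear [8, 2, 8]_11 code can exist. In particular it is not MDS (MDS requires d = n − k + 1 exactly).
Description: the claimed parameters are [8, 2, 8]_11; such a code would be impossible (violates the Singleton bound).


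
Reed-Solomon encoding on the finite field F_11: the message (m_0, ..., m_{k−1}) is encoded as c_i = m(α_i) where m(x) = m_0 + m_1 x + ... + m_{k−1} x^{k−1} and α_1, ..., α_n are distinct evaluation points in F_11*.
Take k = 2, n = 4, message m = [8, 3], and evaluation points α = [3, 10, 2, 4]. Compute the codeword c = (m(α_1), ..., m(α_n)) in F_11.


c = [6, 5, 3, 9]

Message polynomial: m(x) = 8 + 3·x (mod 11).
For each evaluation point α_i, compute m(α_i) mod 11:
  α_1 = 3: Horner steps 3 → 6, so m(3) = 6.
  α_2 = 10: Horner steps 3 → 5, so m(10) = 5.
  α_3 = 2: Horner steps 3 → 3, so m(2) = 3.
  α_4 = 4: Horner steps 3 → 9, so m(4) = 9.
Codeword c = [6, 5, 3, 9] ∈ F_11^4.


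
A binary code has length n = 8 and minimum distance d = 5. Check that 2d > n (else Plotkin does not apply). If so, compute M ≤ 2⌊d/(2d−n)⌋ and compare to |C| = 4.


Plotkin bound M ≤ 4; given |C| = 4 ≤ bound (satisfied).

Check applicability: 2d = 10, n = 8.
2d − n = 2 > 0, so Plotkin applies.
Compute d/(2d−n) = 5/2 ≈ 2.5000.
⌊d/(2d−n)⌋ = 2.
Plotkin bound: M ≤ 2·2 = 4.
Given |C| = 4, check: satisfied.
This |C| is at the Plotkin bound.


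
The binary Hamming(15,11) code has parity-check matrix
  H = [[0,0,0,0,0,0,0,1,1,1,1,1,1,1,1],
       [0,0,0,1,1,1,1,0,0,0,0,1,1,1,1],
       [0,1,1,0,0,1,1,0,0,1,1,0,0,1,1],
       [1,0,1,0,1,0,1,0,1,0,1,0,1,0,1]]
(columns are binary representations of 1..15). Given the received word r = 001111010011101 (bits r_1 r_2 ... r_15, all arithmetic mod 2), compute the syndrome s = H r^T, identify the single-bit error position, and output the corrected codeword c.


s = (1, 0, 0, 1)^T, error position = 9, corrected codeword c = 001111011011101

Compute s = H r^T mod 2 one row at a time:
  s_1 = 1 + 0 + 0 + 1 + 1 + 1 + 0 + 1 = 5 ≡ 1 (mod 2).
  s_2 = 1 + 1 + 1 + 0 + 1 + 1 + 0 + 1 = 6 ≡ 0 (mod 2).
  s_3 = 0 + 1 + 1 + 0 + 0 + 1 + 0 + 1 = 4 ≡ 0 (mod 2).
  s_4 = 0 + 1 + 1 + 0 + 0 + 1 + 1 + 1 = 5 ≡ 1 (mod 2).
s = (1, 0, 0, 1)^T — this equals column 9 of H (binary 1001), so error is at position 9.
Correct: flip bit 9 of r = 001111010011101 to get c = 001111011011101.


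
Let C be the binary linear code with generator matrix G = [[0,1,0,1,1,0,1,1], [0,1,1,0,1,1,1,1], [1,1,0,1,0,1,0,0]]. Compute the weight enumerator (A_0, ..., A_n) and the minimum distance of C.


Weight distribution: A_0 = 1, A_3 = 2, A_4 = 1, A_5 = 2, A_6 = 2. Minimum distance d = 3.

Enumerate all 2^3 = 8 messages m ∈ F_2^3.
For each, compute codeword c = mG in F_2^8, then tally its weight.
  m = 000 → c = 00000000, weight = 0.
  m = 100 → c = 01011011, weight = 5.
  m = 010 → c = 01101111, weight = 6.
  m = 110 → c = 00110100, weight = 3.
  m = 001 → c = 11010100, weight = 4.
  m = 101 → c = 10001111, weight = 5.
  m = 011 → c = 10111011, weight = 6.
  m = 111 → c = 11100000, weight = 3.
Tally weights:
  weight 0: 1 codewords.
  weight 3: 2 codewords.
  weight 4: 1 codewords.
  weight 5: 2 codewords.
  weight 6: 2 codewords.
Minimum distance d = smallest w > 0 with A_w > 0 = 3.
Sanity: Σ A_w = 8 = 2^3 = 8 ✓.


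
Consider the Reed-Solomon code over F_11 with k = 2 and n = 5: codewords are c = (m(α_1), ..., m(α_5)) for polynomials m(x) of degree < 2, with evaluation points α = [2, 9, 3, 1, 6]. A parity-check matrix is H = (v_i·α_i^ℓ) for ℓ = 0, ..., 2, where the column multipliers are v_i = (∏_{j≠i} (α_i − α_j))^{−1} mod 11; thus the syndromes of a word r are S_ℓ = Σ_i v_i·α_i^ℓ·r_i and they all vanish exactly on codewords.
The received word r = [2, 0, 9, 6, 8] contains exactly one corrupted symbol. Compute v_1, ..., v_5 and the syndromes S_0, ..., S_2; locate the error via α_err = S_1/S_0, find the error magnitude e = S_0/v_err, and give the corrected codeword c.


S = (10, 2, 7), error at position 2, error magnitude e = 4, c = [2, 7, 9, 6, 8].

Step 1: column multipliers v_i = (∏_{j≠i}(α_i − α_j))^{−1} mod 11.
  i = 1 (α = 2): (2−9)(2−3)(2−1)(2−6) = (−7)·(−1)·1·(−4) = −28 ≡ 5, so v_1 = 5^{−1} = 9 (mod 11).
  i = 2 (α = 9): (9−2)(9−3)(9−1)(9−6) = 7·6·8·3 = 1008 ≡ 7, so v_2 = 7^{−1} = 8 (mod 11).
  i = 3 (α = 3): (3−2)(3−9)(3−1)(3−6) = 1·(−6)·2·(−3) = 36 ≡ 3, so v_3 = 3^{−1} = 4 (mod 11).
  i = 4 (α = 1): (1−2)(1−9)(1−3)(1−6) = (−1)·(−8)·(−2)·(−5) = 80 ≡ 3, so v_4 = 3^{−1} = 4 (mod 11).
  i = 5 (α = 6): (6−2)(6−9)(6−3)(6−1) = 4·(−3)·3·5 = −180 ≡ 7, so v_5 = 7^{−1} = 8 (mod 11).
  v = [9, 8, 4, 4, 8].
Step 2: syndromes of r = [2, 0, 9, 6, 8] (all sums mod 11).
  S_0 = Σ v_i r_i = 9·2 + 8·0 + 4·9 + 4·6 + 8·8 = 142 ≡ 10.
  S_1 = Σ v_i α_i r_i = 9·2·2 + 8·9·0 + 4·3·9 + 4·1·6 + 8·6·8 = 552 ≡ 2.
  α_i^2 mod 11 = [4, 4, 9, 1, 3].
  S_2 = Σ v_i α_i^2 r_i = 9·4·2 + 8·4·0 + 4·9·9 + 4·1·6 + 8·3·8 = 612 ≡ 7.
  S = (10, 2, 7) ≠ 0, so r is not a codeword (an error is present).
Step 3: locate the error. For a single error e at position i, S_ℓ = v_i·e·α_i^ℓ, so α_err = S_1/S_0.
  S_0^{−1} = 10^{−1} = 10 (mod 11), so α_err = 2·10 = 20 ≡ 9 = α_2. Error position i = 2.
  Consistency check: S_2/S_1 = 7·6 = 42 ≡ 9 = α_err ✓ (single-error assumption holds).
Step 4: error magnitude e = S_0/v_2 = S_0·∏_{j≠2}(α_2 − α_j) = 10·7 = 70 ≡ 4 (mod 11).
Step 5: correct position 2: c_2 = r_2 − e = 0 − 4 ≡ 7 (mod 11). Hence c = [2, 7, 9, 6, 8].
  Check: interpolating c through the α_i gives m(x) = 10 + 7·x (degree < 2) with m(α_i) = c_i for every i, so c is indeed a codeword.


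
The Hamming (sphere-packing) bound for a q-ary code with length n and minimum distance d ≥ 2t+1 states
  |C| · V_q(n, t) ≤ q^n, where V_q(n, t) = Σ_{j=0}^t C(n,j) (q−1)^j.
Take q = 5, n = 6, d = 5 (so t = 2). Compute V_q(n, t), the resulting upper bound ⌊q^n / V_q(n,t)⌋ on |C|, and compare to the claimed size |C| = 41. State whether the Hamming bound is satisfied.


V_q(n, t) = 265, q^n = 15625, Hamming bound = 58, |C| = 41 ≤ bound (satisfied).

Step 1: Compute V_q(n, t) = Σ_{j=0}^2 C(n, j) (q−1)^j.
  j = 0: C(6,0)·(4)^0 = 1·1 = 1.
  j = 1: C(6,1)·(4)^1 = 6·4 = 24.
  j = 2: C(6,2)·(4)^2 = 15·16 = 240.
  V_q(n, t) = 1 + 24 + 240 = 265.
Step 2: q^n = 5^6 = 15625.
Step 3: Hamming bound ⌊q^n / V_q(n,t)⌋ = ⌊15625/265⌋ = 58.
Step 4: Compare |C| = 41 to 58: satisfied.
The claimed |C| lies below the Hamming bound.


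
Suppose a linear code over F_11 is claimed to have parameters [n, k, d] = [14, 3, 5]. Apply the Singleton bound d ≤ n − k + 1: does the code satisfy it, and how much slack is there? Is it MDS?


Singleton RHS = n − k + 1 = 12, slack = 7, bound satisfied, not MDS.

Singleton bound: d ≤ n − k + 1.
Here n = 14, k = 3, so n − k + 1 = 12.
Given d = 5, check d ≤ 12: YES.
Slack = (n − k + 1) − d = 7.
The code is NOT MDS (slack = 7 > 0).
Description: the claimed parameters are [14, 3, 5]_11; such a code would be non-MDS.


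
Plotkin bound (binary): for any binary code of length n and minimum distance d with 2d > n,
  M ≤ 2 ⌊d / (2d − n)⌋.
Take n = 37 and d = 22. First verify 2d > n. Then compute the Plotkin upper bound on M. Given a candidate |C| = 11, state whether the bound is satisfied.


Plotkin bound M ≤ 6; given |C| = 11 > bound (violated).

Check applicability: 2d = 44, n = 37.
2d − n = 7 > 0, so Plotkin applies.
Compute d/(2d−n) = 22/7 ≈ 3.1429.
⌊d/(2d−n)⌋ = 3.
Plotkin bound: M ≤ 2·3 = 6.
Given |C| = 11, check: VIOLATED.
This |C| is above the Plotkin bound, so no binary code with n = 37, d = 22 and 11 codewords exists.


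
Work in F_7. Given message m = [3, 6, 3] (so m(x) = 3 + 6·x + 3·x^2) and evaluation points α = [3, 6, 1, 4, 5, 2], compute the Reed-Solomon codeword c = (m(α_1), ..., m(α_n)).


c = [6, 0, 5, 5, 3, 6]

Message polynomial: m(x) = 3 + 6·x + 3·x^2 (mod 7).
For each evaluation point α_i, compute m(α_i) mod 7:
  α_1 = 3: Horner steps 3 → 1 → 6, so m(3) = 6.
  α_2 = 6: Horner steps 3 → 3 → 0, so m(6) = 0.
  α_3 = 1: Horner steps 3 → 2 → 5, so m(1) = 5.
  α_4 = 4: Horner steps 3 → 4 → 5, so m(4) = 5.
  α_5 = 5: Horner steps 3 → 0 → 3, so m(5) = 3.
  α_6 = 2: Horner steps 3 → 5 → 6, so m(2) = 6.
Codeword c = [6, 0, 5, 5, 3, 6] ∈ F_7^6.


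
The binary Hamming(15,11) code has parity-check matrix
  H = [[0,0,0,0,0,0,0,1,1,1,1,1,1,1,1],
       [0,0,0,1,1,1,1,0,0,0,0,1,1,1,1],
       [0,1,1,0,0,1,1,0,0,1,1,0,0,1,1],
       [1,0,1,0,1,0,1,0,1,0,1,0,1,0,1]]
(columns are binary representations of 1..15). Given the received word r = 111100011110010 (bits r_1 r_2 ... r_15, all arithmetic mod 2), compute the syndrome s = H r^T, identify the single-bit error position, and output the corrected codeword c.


s = (1, 0, 1, 0)^T, error position = 10, corrected codeword c = 111100011010010

Compute s = H r^T mod 2 one row at a time:
  s_1 = 1 + 1 + 1 + 1 + 0 + 0 + 1 + 0 = 5 ≡ 1 (mod 2).
  s_2 = 1 + 0 + 0 + 0 + 0 + 0 + 1 + 0 = 2 ≡ 0 (mod 2).
  s_3 = 1 + 1 + 0 + 0 + 1 + 1 + 1 + 0 = 5 ≡ 1 (mod 2).
  s_4 = 1 + 1 + 0 + 0 + 1 + 1 + 0 + 0 = 4 ≡ 0 (mod 2).
s = (1, 0, 1, 0)^T — this equals column 10 of H (binary 1010), so error is at position 10.
Correct: flip bit 10 of r = 111100011110010 to get c = 111100011010010.


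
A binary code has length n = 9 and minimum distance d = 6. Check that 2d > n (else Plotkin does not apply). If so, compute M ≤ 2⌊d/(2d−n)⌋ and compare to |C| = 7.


Plotkin bound M ≤ 4; given |C| = 7 > bound (violated).

Check applicability: 2d = 12, n = 9.
2d − n = 3 > 0, so Plotkin applies.
Compute d/(2d−n) = 6/3 ≈ 2.0000.
⌊d/(2d−n)⌋ = 2.
Plotkin bound: M ≤ 2·2 = 4.
Given |C| = 7, check: VIOLATED.
This |C| is above the Plotkin bound, so no binary code with n = 9, d = 6 and 7 codewords exists.


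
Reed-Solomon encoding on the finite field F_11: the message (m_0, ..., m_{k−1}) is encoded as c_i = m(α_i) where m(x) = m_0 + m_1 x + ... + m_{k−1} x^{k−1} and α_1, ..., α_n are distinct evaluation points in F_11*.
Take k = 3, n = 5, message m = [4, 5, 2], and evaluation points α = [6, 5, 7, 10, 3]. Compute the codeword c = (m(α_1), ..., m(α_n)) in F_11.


c = [7, 2, 5, 1, 4]

Message polynomial: m(x) = 4 + 5·x + 2·x^2 (mod 11).
For each evaluation point α_i, compute m(α_i) mod 11:
  α_1 = 6: Horner steps 2 → 6 → 7, so m(6) = 7.
  α_2 = 5: Horner steps 2 → 4 → 2, so m(5) = 2.
  α_3 = 7: Horner steps 2 → 8 → 5, so m(7) = 5.
  α_4 = 10: Horner steps 2 → 3 → 1, so m(10) = 1.
  α_5 = 3: Horner steps 2 → 0 → 4, so m(3) = 4.
Codeword c = [7, 2, 5, 1, 4] ∈ F_11^5.


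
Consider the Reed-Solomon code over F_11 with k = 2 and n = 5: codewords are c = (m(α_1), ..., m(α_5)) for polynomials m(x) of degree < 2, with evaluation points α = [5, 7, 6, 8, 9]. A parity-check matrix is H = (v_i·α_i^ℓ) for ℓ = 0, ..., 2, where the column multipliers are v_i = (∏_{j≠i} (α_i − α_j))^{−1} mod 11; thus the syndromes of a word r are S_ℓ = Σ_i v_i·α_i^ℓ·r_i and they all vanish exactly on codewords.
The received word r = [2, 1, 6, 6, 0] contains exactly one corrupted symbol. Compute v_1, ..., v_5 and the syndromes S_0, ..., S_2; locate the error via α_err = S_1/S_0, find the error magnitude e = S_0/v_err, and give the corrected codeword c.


S = (2, 1, 6), error at position 3, error magnitude e = 10, c = [2, 1, 7, 6, 0].

Step 1: column multipliers v_i = (∏_{j≠i}(α_i − α_j))^{−1} mod 11.
  i = 1 (α = 5): (5−7)(5−6)(5−8)(5−9) = (−2)·(−1)·(−3)·(−4) = 24 ≡ 2, so v_1 = 2^{−1} = 6 (mod 11).
  i = 2 (α = 7): (7−5)(7−6)(7−8)(7−9) = 2·1·(−1)·(−2) = 4 ≡ 4, so v_2 = 4^{−1} = 3 (mod 11).
  i = 3 (α = 6): (6−5)(6−7)(6−8)(6−9) = 1·(−1)·(−2)·(−3) = −6 ≡ 5, so v_3 = 5^{−1} = 9 (mod 11).
  i = 4 (α = 8): (8−5)(8−7)(8−6)(8−9) = 3·1·2·(−1) = −6 ≡ 5, so v_4 = 5^{−1} = 9 (mod 11).
  i = 5 (α = 9): (9−5)(9−7)(9−6)(9−8) = 4·2·3·1 = 24 ≡ 2, so v_5 = 2^{−1} = 6 (mod 11).
  v = [6, 3, 9, 9, 6].
Step 2: syndromes of r = [2, 1, 6, 6, 0] (all sums mod 11).
  S_0 = Σ v_i r_i = 6·2 + 3·1 + 9·6 + 9·6 + 6·0 = 123 ≡ 2.
  S_1 = Σ v_i α_i r_i = 6·5·2 + 3·7·1 + 9·6·6 + 9·8·6 + 6·9·0 = 837 ≡ 1.
  α_i^2 mod 11 = [3, 5, 3, 9, 4].
  S_2 = Σ v_i α_i^2 r_i = 6·3·2 + 3·5·1 + 9·3·6 + 9·9·6 + 6·4·0 = 699 ≡ 6.
  S = (2, 1, 6) ≠ 0, so r is not a codeword (an error is present).
Step 3: locate the error. For a single error e at position i, S_ℓ = v_i·e·α_i^ℓ, so α_err = S_1/S_0.
  S_0^{−1} = 2^{−1} = 6 (mod 11), so α_err = 1·6 = 6 ≡ 6 = α_3. Error position i = 3.
  Consistency check: S_2/S_1 = 6·1 = 6 ≡ 6 = α_err ✓ (single-error assumption holds).
Step 4: error magnitude e = S_0/v_3 = S_0·∏_{j≠3}(α_3 − α_j) = 2·5 = 10 ≡ 10 (mod 11).
Step 5: correct position 3: c_3 = r_3 − e = 6 − 10 ≡ 7 (mod 11). Hence c = [2, 1, 7, 6, 0].
  Check: interpolating c through the α_i gives m(x) = 10 + 5·x (degree < 2) with m(α_i) = c_i for every i, so c is indeed a codeword.


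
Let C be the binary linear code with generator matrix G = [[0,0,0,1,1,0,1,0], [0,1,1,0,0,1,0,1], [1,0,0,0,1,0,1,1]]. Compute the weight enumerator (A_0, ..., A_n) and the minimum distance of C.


Weight distribution: A_0 = 1, A_3 = 2, A_4 = 2, A_5 = 1, A_6 = 1, A_7 = 1. Minimum distance d = 3.

Enumerate all 2^3 = 8 messages m ∈ F_2^3.
For each, compute codeword c = mG in F_2^8, then tally its weight.
  m = 000 → c = 00000000, weight = 0.
  m = 100 → c = 00011010, weight = 3.
  m = 010 → c = 01100101, weight = 4.
  m = 110 → c = 01111111, weight = 7.
  m = 001 → c = 10001011, weight = 4.
  m = 101 → c = 10010001, weight = 3.
  m = 011 → c = 11101110, weight = 6.
  m = 111 → c = 11110100, weight = 5.
Tally weights:
  weight 0: 1 codewords.
  weight 3: 2 codewords.
  weight 4: 2 codewords.
  weight 5: 1 codewords.
  weight 6: 1 codewords.
  weight 7: 1 codewords.
Minimum distance d = smallest w > 0 with A_w > 0 = 3.
Sanity: Σ A_w = 8 = 2^3 = 8 ✓.


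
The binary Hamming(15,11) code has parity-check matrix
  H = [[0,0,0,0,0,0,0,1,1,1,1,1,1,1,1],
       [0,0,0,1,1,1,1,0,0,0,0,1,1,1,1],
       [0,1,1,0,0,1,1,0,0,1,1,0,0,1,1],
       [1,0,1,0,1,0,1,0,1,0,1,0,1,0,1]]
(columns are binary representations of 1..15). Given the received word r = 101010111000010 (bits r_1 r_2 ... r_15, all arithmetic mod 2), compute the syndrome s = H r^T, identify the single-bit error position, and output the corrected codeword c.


s = (1, 1, 1, 1)^T, error position = 15, corrected codeword c = 101010111000011

Compute s = H r^T mod 2 one row at a time:
  s_1 = 1 + 1 + 0 + 0 + 0 + 0 + 1 + 0 = 3 ≡ 1 (mod 2).
  s_2 = 0 + 1 + 0 + 1 + 0 + 0 + 1 + 0 = 3 ≡ 1 (mod 2).
  s_3 = 0 + 1 + 0 + 1 + 0 + 0 + 1 + 0 = 3 ≡ 1 (mod 2).
  s_4 = 1 + 1 + 1 + 1 + 1 + 0 + 0 + 0 = 5 ≡ 1 (mod 2).
s = (1, 1, 1, 1)^T — this equals column 15 of H (binary 1111), so error is at position 15.
Correct: flip bit 15 of r = 101010111000010 to get c = 101010111000011.


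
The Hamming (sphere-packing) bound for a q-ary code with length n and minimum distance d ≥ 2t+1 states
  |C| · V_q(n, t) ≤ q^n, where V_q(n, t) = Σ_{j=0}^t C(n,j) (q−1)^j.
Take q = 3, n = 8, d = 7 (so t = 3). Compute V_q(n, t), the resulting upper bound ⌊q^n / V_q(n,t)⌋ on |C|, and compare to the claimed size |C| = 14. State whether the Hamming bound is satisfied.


V_q(n, t) = 577, q^n = 6561, Hamming bound = 11, |C| = 14 > bound (violated).

Step 1: Compute V_q(n, t) = Σ_{j=0}^3 C(n, j) (q−1)^j.
  j = 0: C(8,0)·(2)^0 = 1·1 = 1.
  j = 1: C(8,1)·(2)^1 = 8·2 = 16.
  j = 2: C(8,2)·(2)^2 = 28·4 = 112.
  j = 3: C(8,3)·(2)^3 = 56·8 = 448.
  V_q(n, t) = 1 + 16 + 112 + 448 = 577.
Step 2: q^n = 3^8 = 6561.
Step 3: Hamming bound ⌊q^n / V_q(n,t)⌋ = ⌊6561/577⌋ = 11.
Step 4: Compare |C| = 14 to 11: violated.
The claimed |C| lies above the Hamming bound, so no 3-ary code of length 8 with d ≥ 7 can have 14 codewords.


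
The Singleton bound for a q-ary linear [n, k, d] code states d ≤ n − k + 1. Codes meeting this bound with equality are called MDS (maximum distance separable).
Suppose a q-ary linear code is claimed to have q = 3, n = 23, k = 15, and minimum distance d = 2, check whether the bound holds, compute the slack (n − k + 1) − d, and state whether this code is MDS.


Singleton RHS = n − k + 1 = 9, slack = 7, bound satisfied, not MDS.

Singleton bound: d ≤ n − k + 1.
Here n = 23, k = 15, so n − k + 1 = 9.
Given d = 2, check d ≤ 9: YES.
Slack = (n − k + 1) − d = 7.
The code is NOT MDS (slack = 7 > 0).
Description: the claimed parameters are [23, 15, 2]_3; such a code would be non-MDS.


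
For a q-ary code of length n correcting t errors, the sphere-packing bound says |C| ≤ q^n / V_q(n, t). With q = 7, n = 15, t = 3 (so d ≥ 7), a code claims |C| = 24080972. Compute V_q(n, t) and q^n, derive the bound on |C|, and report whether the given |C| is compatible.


V_q(n, t) = 102151, q^n = 4747561509943, Hamming bound = 46475918, |C| = 24080972 ≤ bound (satisfied).

Step 1: Compute V_q(n, t) = Σ_{j=0}^3 C(n, j) (q−1)^j.
  j = 0: C(15,0)·(6)^0 = 1·1 = 1.
  j = 1: C(15,1)·(6)^1 = 15·6 = 90.
  j = 2: C(15,2)·(6)^2 = 105·36 = 3780.
  j = 3: C(15,3)·(6)^3 = 455·216 = 98280.
  V_q(n, t) = 1 + 90 + 3780 + 98280 = 102151.
Step 2: q^n = 7^15 = 4747561509943.
Step 3: Hamming bound ⌊q^n / V_q(n,t)⌋ = ⌊4747561509943/102151⌋ = 46475918.
Step 4: Compare |C| = 24080972 to 46475918: satisfied.
The claimed |C| lies below the Hamming bound.


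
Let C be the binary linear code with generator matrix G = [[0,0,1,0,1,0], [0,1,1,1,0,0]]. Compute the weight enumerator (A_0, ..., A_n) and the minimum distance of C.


Weight distribution: A_0 = 1, A_2 = 1, A_3 = 2. Minimum distance d = 2.

Enumerate all 2^2 = 4 messages m ∈ F_2^2.
For each, compute codeword c = mG in F_2^6, then tally its weight.
  m = 00 → c = 000000, weight = 0.
  m = 10 → c = 001010, weight = 2.
  m = 01 → c = 011100, weight = 3.
  m = 11 → c = 010110, weight = 3.
Tally weights:
  weight 0: 1 codewords.
  weight 2: 1 codewords.
  weight 3: 2 codewords.
Minimum distance d = smallest w > 0 with A_w > 0 = 2.
Sanity: Σ A_w = 4 = 2^2 = 4 ✓.


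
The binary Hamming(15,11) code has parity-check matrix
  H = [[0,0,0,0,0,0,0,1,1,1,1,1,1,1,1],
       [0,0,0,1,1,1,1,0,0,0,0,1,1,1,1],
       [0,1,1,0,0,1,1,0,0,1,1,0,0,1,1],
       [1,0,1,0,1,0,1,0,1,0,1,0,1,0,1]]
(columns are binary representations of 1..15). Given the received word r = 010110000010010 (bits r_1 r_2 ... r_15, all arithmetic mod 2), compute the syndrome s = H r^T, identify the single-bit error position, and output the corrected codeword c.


s = (0, 1, 1, 0)^T, error position = 6, corrected codeword c = 010111000010010

Compute s = H r^T mod 2 one row at a time:
  s_1 = 0 + 0 + 0 + 1 + 0 + 0 + 1 + 0 = 2 ≡ 0 (mod 2).
  s_2 = 1 + 1 + 0 + 0 + 0 + 0 + 1 + 0 = 3 ≡ 1 (mod 2).
  s_3 = 1 + 0 + 0 + 0 + 0 + 1 + 1 + 0 = 3 ≡ 1 (mod 2).
  s_4 = 0 + 0 + 1 + 0 + 0 + 1 + 0 + 0 = 2 ≡ 0 (mod 2).
s = (0, 1, 1, 0)^T — this equals column 6 of H (binary 0110), so error is at position 6.
Correct: flip bit 6 of r = 010110000010010 to get c = 010111000010010.


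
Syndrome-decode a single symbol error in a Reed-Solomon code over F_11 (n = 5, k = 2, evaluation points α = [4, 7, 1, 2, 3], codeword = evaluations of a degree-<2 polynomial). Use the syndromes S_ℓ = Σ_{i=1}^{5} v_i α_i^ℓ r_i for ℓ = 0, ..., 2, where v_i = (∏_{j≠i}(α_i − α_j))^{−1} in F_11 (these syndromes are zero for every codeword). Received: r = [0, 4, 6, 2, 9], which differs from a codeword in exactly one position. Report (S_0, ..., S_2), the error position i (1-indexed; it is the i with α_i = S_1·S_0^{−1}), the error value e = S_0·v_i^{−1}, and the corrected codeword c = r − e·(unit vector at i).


S = (7, 6, 2), error at position 1, error magnitude e = 6, c = [5, 4, 6, 2, 9].

Step 1: column multipliers v_i = (∏_{j≠i}(α_i − α_j))^{−1} mod 11.
  i = 1 (α = 4): (4−7)(4−1)(4−2)(4−3) = (−3)·3·2·1 = −18 ≡ 4, so v_1 = 4^{−1} = 3 (mod 11).
  i = 2 (α = 7): (7−4)(7−1)(7−2)(7−3) = 3·6·5·4 = 360 ≡ 8, so v_2 = 8^{−1} = 7 (mod 11).
  i = 3 (α = 1): (1−4)(1−7)(1−2)(1−3) = (−3)·(−6)·(−1)·(−2) = 36 ≡ 3, so v_3 = 3^{−1} = 4 (mod 11).
  i = 4 (α = 2): (2−4)(2−7)(2−1)(2−3) = (−2)·(−5)·1·(−1) = −10 ≡ 1, so v_4 = 1^{−1} = 1 (mod 11).
  i = 5 (α = 3): (3−4)(3−7)(3−1)(3−2) = (−1)·(−4)·2·1 = 8 ≡ 8, so v_5 = 8^{−1} = 7 (mod 11).
  v = [3, 7, 4, 1, 7].
Step 2: syndromes of r = [0, 4, 6, 2, 9] (all sums mod 11).
  S_0 = Σ v_i r_i = 3·0 + 7·4 + 4·6 + 1·2 + 7·9 = 117 ≡ 7.
  S_1 = Σ v_i α_i r_i = 3·4·0 + 7·7·4 + 4·1·6 + 1·2·2 + 7·3·9 = 413 ≡ 6.
  α_i^2 mod 11 = [5, 5, 1, 4, 9].
  S_2 = Σ v_i α_i^2 r_i = 3·5·0 + 7·5·4 + 4·1·6 + 1·4·2 + 7·9·9 = 739 ≡ 2.
  S = (7, 6, 2) ≠ 0, so r is not a codeword (an error is present).
Step 3: locate the error. For a single error e at position i, S_ℓ = v_i·e·α_i^ℓ, so α_err = S_1/S_0.
  S_0^{−1} = 7^{−1} = 8 (mod 11), so α_err = 6·8 = 48 ≡ 4 = α_1. Error position i = 1.
  Consistency check: S_2/S_1 = 2·2 = 4 ≡ 4 = α_err ✓ (single-error assumption holds).
Step 4: error magnitude e = S_0/v_1 = S_0·∏_{j≠1}(α_1 − α_j) = 7·4 = 28 ≡ 6 (mod 11).
Step 5: correct position 1: c_1 = r_1 − e = 0 − 6 ≡ 5 (mod 11). Hence c = [5, 4, 6, 2, 9].
  Check: interpolating c through the α_i gives m(x) = 10 + 7·x (degree < 2) with m(α_i) = c_i for every i, so c is indeed a codeword.


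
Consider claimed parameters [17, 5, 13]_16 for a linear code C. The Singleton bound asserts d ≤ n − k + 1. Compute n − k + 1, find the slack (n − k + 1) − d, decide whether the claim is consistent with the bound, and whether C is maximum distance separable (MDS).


Singleton RHS = n − k + 1 = 13, slack = 0, bound satisfied, MDS.

Singleton bound: d ≤ n − k + 1.
Here n = 17, k = 5, so n − k + 1 = 13.
Given d = 13, check d ≤ 13: YES.
Slack = (n − k + 1) − d = 0.
The code is MDS (slack = 0).
Description: the claimed parameters are [17, 5, 13]_16; such a code would be MDS (meets Singleton bound).


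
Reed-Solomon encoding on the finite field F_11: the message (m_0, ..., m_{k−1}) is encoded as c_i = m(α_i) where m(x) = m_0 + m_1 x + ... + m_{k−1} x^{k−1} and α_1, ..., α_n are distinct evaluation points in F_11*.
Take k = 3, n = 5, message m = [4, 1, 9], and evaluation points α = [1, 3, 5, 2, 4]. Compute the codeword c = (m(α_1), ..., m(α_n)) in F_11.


c = [3, 0, 3, 9, 9]

Message polynomial: m(x) = 4 + 1·x + 9·x^2 (mod 11).
For each evaluation point α_i, compute m(α_i) mod 11:
  α_1 = 1: Horner steps 9 → 10 → 3, so m(1) = 3.
  α_2 = 3: Horner steps 9 → 6 → 0, so m(3) = 0.
  α_3 = 5: Horner steps 9 → 2 → 3, so m(5) = 3.
  α_4 = 2: Horner steps 9 → 8 → 9, so m(2) = 9.
  α_5 = 4: Horner steps 9 → 4 → 9, so m(4) = 9.
Codeword c = [3, 0, 3, 9, 9] ∈ F_11^5.


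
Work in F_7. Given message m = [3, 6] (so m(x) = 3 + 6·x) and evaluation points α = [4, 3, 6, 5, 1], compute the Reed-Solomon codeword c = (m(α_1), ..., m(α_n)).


c = [6, 0, 4, 5, 2]

Message polynomial: m(x) = 3 + 6·x (mod 7).
For each evaluation point α_i, compute m(α_i) mod 7:
  α_1 = 4: Horner steps 6 → 6, so m(4) = 6.
  α_2 = 3: Horner steps 6 → 0, so m(3) = 0.
  α_3 = 6: Horner steps 6 → 4, so m(6) = 4.
  α_4 = 5: Horner steps 6 → 5, so m(5) = 5.
  α_5 = 1: Horner steps 6 → 2, so m(1) = 2.
Codeword c = [6, 0, 4, 5, 2] ∈ F_7^5.


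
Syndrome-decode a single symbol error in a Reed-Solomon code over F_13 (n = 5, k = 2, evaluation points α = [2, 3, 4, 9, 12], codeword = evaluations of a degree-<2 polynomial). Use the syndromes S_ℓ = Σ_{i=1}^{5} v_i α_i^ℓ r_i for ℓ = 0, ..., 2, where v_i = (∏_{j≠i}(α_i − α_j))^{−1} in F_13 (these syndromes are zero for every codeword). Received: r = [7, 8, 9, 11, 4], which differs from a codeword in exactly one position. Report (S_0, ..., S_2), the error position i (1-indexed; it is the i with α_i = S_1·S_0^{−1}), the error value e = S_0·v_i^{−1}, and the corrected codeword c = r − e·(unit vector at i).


S = (7, 11, 8), error at position 4, error magnitude e = 10, c = [7, 8, 9, 1, 4].

Step 1: column multipliers v_i = (∏_{j≠i}(α_i − α_j))^{−1} mod 13.
  i = 1 (α = 2): (2−3)(2−4)(2−9)(2−12) = (−1)·(−2)·(−7)·(−10) = 140 ≡ 10, so v_1 = 10^{−1} = 4 (mod 13).
  i = 2 (α = 3): (3−2)(3−4)(3−9)(3−12) = 1·(−1)·(−6)·(−9) = −54 ≡ 11, so v_2 = 11^{−1} = 6 (mod 13).
  i = 3 (α = 4): (4−2)(4−3)(4−9)(4−12) = 2·1·(−5)·(−8) = 80 ≡ 2, so v_3 = 2^{−1} = 7 (mod 13).
  i = 4 (α = 9): (9−2)(9−3)(9−4)(9−12) = 7·6·5·(−3) = −630 ≡ 7, so v_4 = 7^{−1} = 2 (mod 13).
  i = 5 (α = 12): (12−2)(12−3)(12−4)(12−9) = 10·9·8·3 = 2160 ≡ 2, so v_5 = 2^{−1} = 7 (mod 13).
  v = [4, 6, 7, 2, 7].
Step 2: syndromes of r = [7, 8, 9, 11, 4] (all sums mod 13).
  S_0 = Σ v_i r_i = 4·7 + 6·8 + 7·9 + 2·11 + 7·4 = 189 ≡ 7.
  S_1 = Σ v_i α_i r_i = 4·2·7 + 6·3·8 + 7·4·9 + 2·9·11 + 7·12·4 = 986 ≡ 11.
  α_i^2 mod 13 = [4, 9, 3, 3, 1].
  S_2 = Σ v_i α_i^2 r_i = 4·4·7 + 6·9·8 + 7·3·9 + 2·3·11 + 7·1·4 = 827 ≡ 8.
  S = (7, 11, 8) ≠ 0, so r is not a codeword (an error is present).
Step 3: locate the error. For a single error e at position i, S_ℓ = v_i·e·α_i^ℓ, so α_err = S_1/S_0.
  S_0^{−1} = 7^{−1} = 2 (mod 13), so α_err = 11·2 = 22 ≡ 9 = α_4. Error position i = 4.
  Consistency check: S_2/S_1 = 8·6 = 48 ≡ 9 = α_err ✓ (single-error assumption holds).
Step 4: error magnitude e = S_0/v_4 = S_0·∏_{j≠4}(α_4 − α_j) = 7·7 = 49 ≡ 10 (mod 13).
Step 5: correct position 4: c_4 = r_4 − e = 11 − 10 ≡ 1 (mod 13). Hence c = [7, 8, 9, 1, 4].
  Check: interpolating c through the α_i gives m(x) = 5 + 1·x (degree < 2) with m(α_i) = c_i for every i, so c is indeed a codeword.


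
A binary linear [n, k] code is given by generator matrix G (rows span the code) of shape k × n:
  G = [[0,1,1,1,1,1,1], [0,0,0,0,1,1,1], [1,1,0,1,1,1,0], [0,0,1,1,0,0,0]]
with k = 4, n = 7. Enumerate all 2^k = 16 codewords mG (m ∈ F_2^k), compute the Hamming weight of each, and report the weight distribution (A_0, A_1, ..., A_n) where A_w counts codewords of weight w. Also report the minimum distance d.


Weight distribution: A_0 = 1, A_1 = 1, A_2 = 1, A_3 = 4, A_4 = 5, A_5 = 3, A_6 = 1. Minimum distance d = 1.

Enumerate all 2^4 = 16 messages m ∈ F_2^4.
For each, compute codeword c = mG in F_2^7, then tally its weight.
  m = 0000 → c = 0000000, weight = 0.
  m = 1000 → c = 0111111, weight = 6.
  m = 0100 → c = 0000111, weight = 3.
  m = 1100 → c = 0111000, weight = 3.
  m = 0010 → c = 1101110, weight = 5.
  m = 1010 → c = 1010001, weight = 3.
  m = 0110 → c = 1101001, weight = 4.
  m = 1110 → c = 1010110, weight = 4.
  m = 0001 → c = 0011000, weight = 2.
  m = 1001 → c = 0100111, weight = 4.
  m = 0101 → c = 0011111, weight = 5.
  m = 1101 → c = 0100000, weight = 1.
  m = 0011 → c = 1110110, weight = 5.
  m = 1011 → c = 1001001, weight = 3.
  m = 0111 → c = 1110001, weight = 4.
  m = 1111 → c = 1001110, weight = 4.
Tally weights:
  weight 0: 1 codewords.
  weight 1: 1 codewords.
  weight 2: 1 codewords.
  weight 3: 4 codewords.
  weight 4: 5 codewords.
  weight 5: 3 codewords.
  weight 6: 1 codewords.
Minimum distance d = smallest w > 0 with A_w > 0 = 1.
Sanity: Σ A_w = 16 = 2^4 = 16 ✓.


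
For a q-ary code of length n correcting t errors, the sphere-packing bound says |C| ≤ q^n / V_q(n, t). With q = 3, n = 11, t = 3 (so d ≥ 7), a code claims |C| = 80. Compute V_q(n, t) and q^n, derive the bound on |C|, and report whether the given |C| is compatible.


V_q(n, t) = 1563, q^n = 177147, Hamming bound = 113, |C| = 80 ≤ bound (satisfied).

Step 1: Compute V_q(n, t) = Σ_{j=0}^3 C(n, j) (q−1)^j.
  j = 0: C(11,0)·(2)^0 = 1·1 = 1.
  j = 1: C(11,1)·(2)^1 = 11·2 = 22.
  j = 2: C(11,2)·(2)^2 = 55·4 = 220.
  j = 3: C(11,3)·(2)^3 = 165·8 = 1320.
  V_q(n, t) = 1 + 22 + 220 + 1320 = 1563.
Step 2: q^n = 3^11 = 177147.
Step 3: Hamming bound ⌊q^n / V_q(n,t)⌋ = ⌊177147/1563⌋ = 113.
Step 4: Compare |C| = 80 to 113: satisfied.
The claimed |C| lies below the Hamming bound.


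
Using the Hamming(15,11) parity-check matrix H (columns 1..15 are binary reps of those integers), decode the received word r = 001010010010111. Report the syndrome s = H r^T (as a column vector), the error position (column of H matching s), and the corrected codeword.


s = (1, 0, 0, 1)^T, error position = 9, corrected codeword c = 001010011010111

Compute s = H r^T mod 2 one row at a time:
  s_1 = 1 + 0 + 0 + 1 + 0 + 1 + 1 + 1 = 5 ≡ 1 (mod 2).
  s_2 = 0 + 1 + 0 + 0 + 0 + 1 + 1 + 1 = 4 ≡ 0 (mod 2).
  s_3 = 0 + 1 + 0 + 0 + 0 + 1 + 1 + 1 = 4 ≡ 0 (mod 2).
  s_4 = 0 + 1 + 1 + 0 + 0 + 1 + 1 + 1 = 5 ≡ 1 (mod 2).
s = (1, 0, 0, 1)^T — this equals column 9 of H (binary 1001), so error is at position 9.
Correct: flip bit 9 of r = 001010010010111 to get c = 001010011010111.


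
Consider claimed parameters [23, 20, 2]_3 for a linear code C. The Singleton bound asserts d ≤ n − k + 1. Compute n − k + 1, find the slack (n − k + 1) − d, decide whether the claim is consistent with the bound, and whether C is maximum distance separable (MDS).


Singleton RHS = n − k + 1 = 4, slack = 2, bound satisfied, not MDS.

Singleton bound: d ≤ n − k + 1.
Here n = 23, k = 20, so n − k + 1 = 4.
Given d = 2, check d ≤ 4: YES.
Slack = (n − k + 1) − d = 2.
The code is NOT MDS (slack = 2 > 0).
Description: the claimed parameters are [23, 20, 2]_3; such a code would be non-MDS.


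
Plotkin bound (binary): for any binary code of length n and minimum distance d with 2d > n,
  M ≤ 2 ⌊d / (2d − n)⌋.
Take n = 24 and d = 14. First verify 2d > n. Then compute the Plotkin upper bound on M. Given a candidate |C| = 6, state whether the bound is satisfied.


Plotkin bound M ≤ 6; given |C| = 6 ≤ bound (satisfied).

Check applicability: 2d = 28, n = 24.
2d − n = 4 > 0, so Plotkin applies.
Compute d/(2d−n) = 14/4 ≈ 3.5000.
⌊d/(2d−n)⌋ = 3.
Plotkin bound: M ≤ 2·3 = 6.
Given |C| = 6, check: satisfied.
This |C| is at the Plotkin bound.


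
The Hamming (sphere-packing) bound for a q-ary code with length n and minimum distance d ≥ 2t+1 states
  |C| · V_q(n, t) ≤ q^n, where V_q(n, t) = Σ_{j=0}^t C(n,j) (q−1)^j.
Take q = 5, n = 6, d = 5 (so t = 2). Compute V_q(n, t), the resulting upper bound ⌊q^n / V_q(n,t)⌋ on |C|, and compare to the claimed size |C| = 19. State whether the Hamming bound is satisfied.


V_q(n, t) = 265, q^n = 15625, Hamming bound = 58, |C| = 19 ≤ bound (satisfied).

Step 1: Compute V_q(n, t) = Σ_{j=0}^2 C(n, j) (q−1)^j.
  j = 0: C(6,0)·(4)^0 = 1·1 = 1.
  j = 1: C(6,1)·(4)^1 = 6·4 = 24.
  j = 2: C(6,2)·(4)^2 = 15·16 = 240.
  V_q(n, t) = 1 + 24 + 240 = 265.
Step 2: q^n = 5^6 = 15625.
Step 3: Hamming bound ⌊q^n / V_q(n,t)⌋ = ⌊15625/265⌋ = 58.
Step 4: Compare |C| = 19 to 58: satisfied.
The claimed |C| lies below the Hamming bound.


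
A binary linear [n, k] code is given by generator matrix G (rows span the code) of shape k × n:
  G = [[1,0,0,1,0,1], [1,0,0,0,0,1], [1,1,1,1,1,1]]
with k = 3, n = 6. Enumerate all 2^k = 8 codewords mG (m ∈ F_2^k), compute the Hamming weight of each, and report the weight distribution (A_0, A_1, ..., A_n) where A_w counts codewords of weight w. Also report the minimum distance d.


Weight distribution: A_0 = 1, A_1 = 1, A_2 = 1, A_3 = 2, A_4 = 1, A_5 = 1, A_6 = 1. Minimum distance d = 1.

Enumerate all 2^3 = 8 messages m ∈ F_2^3.
For each, compute codeword c = mG in F_2^6, then tally its weight.
  m = 000 → c = 000000, weight = 0.
  m = 100 → c = 100101, weight = 3.
  m = 010 → c = 100001, weight = 2.
  m = 110 → c = 000100, weight = 1.
  m = 001 → c = 111111, weight = 6.
  m = 101 → c = 011010, weight = 3.
  m = 011 → c = 011110, weight = 4.
  m = 111 → c = 111011, weight = 5.
Tally weights:
  weight 0: 1 codewords.
  weight 1: 1 codewords.
  weight 2: 1 codewords.
  weight 3: 2 codewords.
  weight 4: 1 codewords.
  weight 5: 1 codewords.
  weight 6: 1 codewords.
Minimum distance d = smallest w > 0 with A_w > 0 = 1.
Sanity: Σ A_w = 8 = 2^3 = 8 ✓.


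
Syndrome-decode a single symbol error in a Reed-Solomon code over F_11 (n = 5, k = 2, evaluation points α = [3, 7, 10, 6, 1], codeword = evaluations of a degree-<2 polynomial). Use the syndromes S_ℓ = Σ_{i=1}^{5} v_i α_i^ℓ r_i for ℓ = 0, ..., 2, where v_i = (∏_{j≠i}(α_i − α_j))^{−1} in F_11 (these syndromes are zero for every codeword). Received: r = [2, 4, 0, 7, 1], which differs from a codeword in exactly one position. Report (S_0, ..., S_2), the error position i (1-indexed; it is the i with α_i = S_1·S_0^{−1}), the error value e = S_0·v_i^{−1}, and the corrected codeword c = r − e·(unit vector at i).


S = (4, 2, 1), error at position 4, error magnitude e = 9, c = [2, 4, 0, 9, 1].

Step 1: column multipliers v_i = (∏_{j≠i}(α_i − α_j))^{−1} mod 11.
  i = 1 (α = 3): (3−7)(3−10)(3−6)(3−1) = (−4)·(−7)·(−3)·2 = −168 ≡ 8, so v_1 = 8^{−1} = 7 (mod 11).
  i = 2 (α = 7): (7−3)(7−10)(7−6)(7−1) = 4·(−3)·1·6 = −72 ≡ 5, so v_2 = 5^{−1} = 9 (mod 11).
  i = 3 (α = 10): (10−3)(10−7)(10−6)(10−1) = 7·3·4·9 = 756 ≡ 8, so v_3 = 8^{−1} = 7 (mod 11).
  i = 4 (α = 6): (6−3)(6−7)(6−10)(6−1) = 3·(−1)·(−4)·5 = 60 ≡ 5, so v_4 = 5^{−1} = 9 (mod 11).
  i = 5 (α = 1): (1−3)(1−7)(1−10)(1−6) = (−2)·(−6)·(−9)·(−5) = 540 ≡ 1, so v_5 = 1^{−1} = 1 (mod 11).
  v = [7, 9, 7, 9, 1].
Step 2: syndromes of r = [2, 4, 0, 7, 1] (all sums mod 11).
  S_0 = Σ v_i r_i = 7·2 + 9·4 + 7·0 + 9·7 + 1·1 = 114 ≡ 4.
  S_1 = Σ v_i α_i r_i = 7·3·2 + 9·7·4 + 7·10·0 + 9·6·7 + 1·1·1 = 673 ≡ 2.
  α_i^2 mod 11 = [9, 5, 1, 3, 1].
  S_2 = Σ v_i α_i^2 r_i = 7·9·2 + 9·5·4 + 7·1·0 + 9·3·7 + 1·1·1 = 496 ≡ 1.
  S = (4, 2, 1) ≠ 0, so r is not a codeword (an error is present).
Step 3: locate the error. For a single error e at position i, S_ℓ = v_i·e·α_i^ℓ, so α_err = S_1/S_0.
  S_0^{−1} = 4^{−1} = 3 (mod 11), so α_err = 2·3 = 6 ≡ 6 = α_4. Error position i = 4.
  Consistency check: S_2/S_1 = 1·6 = 6 ≡ 6 = α_err ✓ (single-error assumption holds).
Step 4: error magnitude e = S_0/v_4 = S_0·∏_{j≠4}(α_4 − α_j) = 4·5 = 20 ≡ 9 (mod 11).
Step 5: correct position 4: c_4 = r_4 − e = 7 − 9 ≡ 9 (mod 11). Hence c = [2, 4, 0, 9, 1].
  Check: interpolating c through the α_i gives m(x) = 6 + 6·x (degree < 2) with m(α_i) = c_i for every i, so c is indeed a codeword.
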